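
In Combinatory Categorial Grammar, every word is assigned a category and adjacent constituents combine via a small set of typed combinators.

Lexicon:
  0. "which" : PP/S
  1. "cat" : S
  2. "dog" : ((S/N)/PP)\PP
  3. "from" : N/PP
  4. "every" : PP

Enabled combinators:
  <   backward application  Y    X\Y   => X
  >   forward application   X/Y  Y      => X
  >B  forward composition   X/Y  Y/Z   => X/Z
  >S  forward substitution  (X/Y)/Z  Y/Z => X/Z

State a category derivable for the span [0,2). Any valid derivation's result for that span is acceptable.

PP

[0,5] S   >
  [0,4] S/PP   >S
    [0,3] (S/N)/PP   <
      [0,2] PP   >
        [0,1] "which" : PP/S
        [1,2] "cat" : S
      [2,3] "dog" : ((S/N)/PP)\PP
    [3,4] "from" : N/PP
  [4,5] "every" : PP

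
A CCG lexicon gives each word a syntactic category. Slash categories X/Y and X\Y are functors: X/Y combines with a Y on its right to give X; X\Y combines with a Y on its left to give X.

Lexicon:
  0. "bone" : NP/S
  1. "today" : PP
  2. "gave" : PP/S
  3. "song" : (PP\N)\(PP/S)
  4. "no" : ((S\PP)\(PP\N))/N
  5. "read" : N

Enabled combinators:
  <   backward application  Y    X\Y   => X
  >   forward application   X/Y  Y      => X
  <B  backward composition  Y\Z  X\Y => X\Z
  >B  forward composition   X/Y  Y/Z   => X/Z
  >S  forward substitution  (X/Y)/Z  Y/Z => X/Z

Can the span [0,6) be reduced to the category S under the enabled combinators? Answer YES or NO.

NO

NP/S PP PP/S (PP\N)\(PP/S) ((S\PP)\(PP\N))/N N
CKY chart[0,6] = {NP}; S ∉ chart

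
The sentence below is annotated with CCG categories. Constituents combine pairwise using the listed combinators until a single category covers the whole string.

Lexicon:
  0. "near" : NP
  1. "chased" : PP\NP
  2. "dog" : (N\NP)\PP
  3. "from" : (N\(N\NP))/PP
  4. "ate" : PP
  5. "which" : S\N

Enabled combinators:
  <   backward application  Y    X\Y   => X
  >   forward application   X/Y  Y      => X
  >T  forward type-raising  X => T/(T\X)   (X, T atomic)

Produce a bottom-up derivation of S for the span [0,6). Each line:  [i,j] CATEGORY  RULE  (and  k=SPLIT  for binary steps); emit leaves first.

[0,6] S   <
  [0,5] N   <
    [0,3] N\NP   <
      [0,2] PP   <
        [0,1] "near" : NP
        [1,2] "chased" : PP\NP
      [2,3] "dog" : (N\NP)\PP
    [3,5] N\(N\NP)   >
      [3,4] "from" : (N\(N\NP))/PP
      [4,5] "ate" : PP
  [5,6] "which" : S\N

[0,1] NP  lex  "near"
[1,2] PP\NP  lex  "chased"
[0,2] PP  <  k=1
[2,3] (N\NP)\PP  lex  "dog"
[0,3] N\NP  <  k=2
[3,4] (N\(N\NP))/PP  lex  "from"
[4,5] PP  lex  "ate"
[3,5] N\(N\NP)  >  k=4
[0,5] N  <  k=3
[5,6] S\N  lex  "which"
[0,6] S  <  k=5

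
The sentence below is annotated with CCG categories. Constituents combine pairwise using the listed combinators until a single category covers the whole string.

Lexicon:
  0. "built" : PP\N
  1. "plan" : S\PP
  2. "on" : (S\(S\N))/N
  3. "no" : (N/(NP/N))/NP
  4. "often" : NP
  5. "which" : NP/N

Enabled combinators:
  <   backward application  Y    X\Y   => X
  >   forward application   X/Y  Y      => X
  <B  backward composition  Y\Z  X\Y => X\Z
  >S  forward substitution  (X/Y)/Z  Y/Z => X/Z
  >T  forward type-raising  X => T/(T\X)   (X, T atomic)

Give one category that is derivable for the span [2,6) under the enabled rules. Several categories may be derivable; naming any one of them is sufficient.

S\(S\N)

[0,6] S   <
  [0,2] S\N   <B
    [0,1] "built" : PP\N
    [1,2] "plan" : S\PP
  [2,6] S\(S\N)   >
    [2,3] "on" : (S\(S\N))/N
    [3,6] N   >
      [3,5] N/(NP/N)   >
        [3,4] "no" : (N/(NP/N))/NP
        [4,5] "often" : NP
      [5,6] "which" : NP/N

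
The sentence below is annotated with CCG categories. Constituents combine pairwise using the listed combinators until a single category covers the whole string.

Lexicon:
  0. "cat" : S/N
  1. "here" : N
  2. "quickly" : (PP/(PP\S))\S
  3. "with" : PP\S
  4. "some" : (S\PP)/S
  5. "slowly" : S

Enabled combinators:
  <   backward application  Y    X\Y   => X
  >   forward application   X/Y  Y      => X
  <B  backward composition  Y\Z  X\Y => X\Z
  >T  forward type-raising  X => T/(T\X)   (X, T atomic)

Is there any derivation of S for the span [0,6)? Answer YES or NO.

[0,6] S   <
  [0,4] PP   >
    [0,3] PP/(PP\S)   <
      [0,2] S   >
        [0,1] "cat" : S/N
        [1,2] "here" : N
      [2,3] "quickly" : (PP/(PP\S))\S
    [3,4] "with" : PP\S
  [4,6] S\PP   >
    [4,5] "some" : (S\PP)/S
    [5,6] "slowly" : S

YES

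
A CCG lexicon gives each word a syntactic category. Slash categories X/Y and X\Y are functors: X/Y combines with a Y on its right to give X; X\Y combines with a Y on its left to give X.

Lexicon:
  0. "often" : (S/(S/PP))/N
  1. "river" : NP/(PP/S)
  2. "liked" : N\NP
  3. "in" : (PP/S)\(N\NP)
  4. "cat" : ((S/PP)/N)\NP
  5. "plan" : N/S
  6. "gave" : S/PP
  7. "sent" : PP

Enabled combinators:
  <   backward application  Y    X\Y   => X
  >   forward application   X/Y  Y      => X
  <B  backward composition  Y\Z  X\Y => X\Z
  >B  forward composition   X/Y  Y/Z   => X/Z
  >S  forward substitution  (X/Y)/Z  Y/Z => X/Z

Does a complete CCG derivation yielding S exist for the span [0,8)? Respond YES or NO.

[0,8] S   >
  [0,5] S/N   >S
    [0,1] "often" : (S/(S/PP))/N
    [1,5] (S/PP)/N   <
      [1,4] NP   >
        [1,2] "river" : NP/(PP/S)
        [2,4] PP/S   <
          [2,3] "liked" : N\NP
          [3,4] "in" : (PP/S)\(N\NP)
      [4,5] "cat" : ((S/PP)/N)\NP
  [5,8] N   >
    [5,6] "plan" : N/S
    [6,8] S   >
      [6,7] "gave" : S/PP
      [7,8] "sent" : PP

YES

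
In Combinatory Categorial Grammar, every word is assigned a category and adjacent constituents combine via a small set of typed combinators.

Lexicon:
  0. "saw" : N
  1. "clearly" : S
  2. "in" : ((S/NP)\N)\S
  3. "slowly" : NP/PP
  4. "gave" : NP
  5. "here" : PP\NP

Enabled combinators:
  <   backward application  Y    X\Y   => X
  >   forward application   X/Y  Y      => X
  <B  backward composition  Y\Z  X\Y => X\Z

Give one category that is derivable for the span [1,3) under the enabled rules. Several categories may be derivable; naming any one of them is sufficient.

(S/NP)\N

[0,6] S   >
  [0,3] S/NP   <
    [0,1] "saw" : N
    [1,3] (S/NP)\N   <
      [1,2] "clearly" : S
      [2,3] "in" : ((S/NP)\N)\S
  [3,6] NP   >
    [3,4] "slowly" : NP/PP
    [4,6] PP   <
      [4,5] "gave" : NP
      [5,6] "here" : PP\NP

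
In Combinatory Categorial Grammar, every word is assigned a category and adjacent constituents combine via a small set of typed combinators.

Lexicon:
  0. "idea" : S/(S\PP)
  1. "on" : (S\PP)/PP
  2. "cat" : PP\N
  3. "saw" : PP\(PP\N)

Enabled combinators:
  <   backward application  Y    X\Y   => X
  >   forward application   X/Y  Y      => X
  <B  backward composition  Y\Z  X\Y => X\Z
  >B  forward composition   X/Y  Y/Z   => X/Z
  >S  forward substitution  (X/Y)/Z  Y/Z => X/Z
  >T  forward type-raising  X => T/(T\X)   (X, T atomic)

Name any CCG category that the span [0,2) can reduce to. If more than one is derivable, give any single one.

[0,4] S   >
  [0,2] S/PP   >B
    [0,1] "idea" : S/(S\PP)
    [1,2] "on" : (S\PP)/PP
  [2,4] PP   <
    [2,3] "cat" : PP\N
    [3,4] "saw" : PP\(PP\N)

S/PP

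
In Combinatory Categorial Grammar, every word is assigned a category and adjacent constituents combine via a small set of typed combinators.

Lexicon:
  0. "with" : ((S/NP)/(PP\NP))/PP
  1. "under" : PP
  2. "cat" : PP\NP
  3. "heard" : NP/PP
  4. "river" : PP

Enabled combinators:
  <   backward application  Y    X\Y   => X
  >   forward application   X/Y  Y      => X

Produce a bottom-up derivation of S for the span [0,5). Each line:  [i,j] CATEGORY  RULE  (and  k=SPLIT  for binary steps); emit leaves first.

[0,1] ((S/NP)/(PP\NP))/PP  lex  "with"
[1,2] PP  lex  "under"
[0,2] (S/NP)/(PP\NP)  >  k=1
[2,3] PP\NP  lex  "cat"
[0,3] S/NP  >  k=2
[3,4] NP/PP  lex  "heard"
[4,5] PP  lex  "river"
[3,5] NP  >  k=4
[0,5] S  >  k=3

[0,5] S   >
  [0,3] S/NP   >
    [0,2] (S/NP)/(PP\NP)   >
      [0,1] "with" : ((S/NP)/(PP\NP))/PP
      [1,2] "under" : PP
    [2,3] "cat" : PP\NP
  [3,5] NP   >
    [3,4] "heard" : NP/PP
    [4,5] "river" : PP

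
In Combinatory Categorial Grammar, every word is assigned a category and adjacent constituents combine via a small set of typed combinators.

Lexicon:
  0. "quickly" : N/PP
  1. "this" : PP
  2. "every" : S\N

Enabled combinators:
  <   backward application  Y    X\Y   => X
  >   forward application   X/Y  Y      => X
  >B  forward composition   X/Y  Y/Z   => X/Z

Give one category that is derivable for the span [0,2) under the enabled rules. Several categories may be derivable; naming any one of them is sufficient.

N

[0,3] S   <
  [0,2] N   >
    [0,1] "quickly" : N/PP
    [1,2] "this" : PP
  [2,3] "every" : S\N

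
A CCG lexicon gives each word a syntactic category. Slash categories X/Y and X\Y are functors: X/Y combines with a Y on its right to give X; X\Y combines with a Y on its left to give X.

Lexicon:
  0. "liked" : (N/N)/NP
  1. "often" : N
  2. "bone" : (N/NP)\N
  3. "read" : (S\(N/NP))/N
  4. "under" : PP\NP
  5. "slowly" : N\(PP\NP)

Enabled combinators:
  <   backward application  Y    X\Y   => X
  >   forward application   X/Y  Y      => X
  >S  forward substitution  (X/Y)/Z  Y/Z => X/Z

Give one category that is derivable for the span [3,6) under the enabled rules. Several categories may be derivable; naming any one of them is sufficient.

S\(N/NP)

[0,6] S   <
  [0,3] N/NP   >S
    [0,1] "liked" : (N/N)/NP
    [1,3] N/NP   <
      [1,2] "often" : N
      [2,3] "bone" : (N/NP)\N
  [3,6] S\(N/NP)   >
    [3,4] "read" : (S\(N/NP))/N
    [4,6] N   <
      [4,5] "under" : PP\NP
      [5,6] "slowly" : N\(PP\NP)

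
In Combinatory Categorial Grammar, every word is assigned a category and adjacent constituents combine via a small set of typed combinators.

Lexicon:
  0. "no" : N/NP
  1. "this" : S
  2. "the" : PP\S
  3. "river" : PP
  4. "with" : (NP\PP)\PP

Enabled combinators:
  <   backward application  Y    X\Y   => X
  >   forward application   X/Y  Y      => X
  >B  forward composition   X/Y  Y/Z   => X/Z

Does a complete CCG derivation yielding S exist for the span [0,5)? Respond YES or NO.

NO

N/NP S PP\S PP (NP\PP)\PP
CKY chart[0,5] = {N}; S ∉ chart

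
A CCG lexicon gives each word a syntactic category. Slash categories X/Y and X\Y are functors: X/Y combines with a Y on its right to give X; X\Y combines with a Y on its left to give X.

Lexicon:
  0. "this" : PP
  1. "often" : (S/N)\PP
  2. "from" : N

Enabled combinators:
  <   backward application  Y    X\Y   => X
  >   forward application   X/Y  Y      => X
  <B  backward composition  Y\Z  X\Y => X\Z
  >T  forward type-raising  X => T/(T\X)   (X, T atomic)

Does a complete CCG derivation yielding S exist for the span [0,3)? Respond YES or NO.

[0,3] S   >
  [0,2] S/N   <
    [0,1] "this" : PP
    [1,2] "often" : (S/N)\PP
  [2,3] "from" : N

YES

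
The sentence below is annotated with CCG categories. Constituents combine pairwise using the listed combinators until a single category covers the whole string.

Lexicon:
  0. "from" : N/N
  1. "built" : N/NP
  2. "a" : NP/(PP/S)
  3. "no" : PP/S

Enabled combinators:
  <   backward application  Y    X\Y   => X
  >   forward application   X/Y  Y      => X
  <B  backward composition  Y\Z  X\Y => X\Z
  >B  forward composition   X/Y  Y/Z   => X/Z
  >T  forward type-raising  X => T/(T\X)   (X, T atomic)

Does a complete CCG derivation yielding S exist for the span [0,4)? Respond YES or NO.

NO

N/N N/NP NP/(PP/S) PP/S
CKY chart[0,4] = {N, N/(NP\NP), N/(N\N), NP/(NP\N), PP/(PP\N), S/(S\N)}; S ∉ chart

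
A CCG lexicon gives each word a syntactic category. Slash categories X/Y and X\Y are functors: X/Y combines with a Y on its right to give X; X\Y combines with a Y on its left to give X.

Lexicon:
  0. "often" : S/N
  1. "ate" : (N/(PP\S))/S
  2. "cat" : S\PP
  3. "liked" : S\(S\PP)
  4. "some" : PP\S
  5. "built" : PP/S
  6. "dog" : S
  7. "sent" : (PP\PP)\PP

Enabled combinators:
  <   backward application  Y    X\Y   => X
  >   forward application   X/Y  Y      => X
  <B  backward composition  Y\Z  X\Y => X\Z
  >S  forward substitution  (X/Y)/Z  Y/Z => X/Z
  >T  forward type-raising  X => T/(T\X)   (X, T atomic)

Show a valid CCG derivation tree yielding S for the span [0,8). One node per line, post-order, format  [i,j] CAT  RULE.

[0,1] S/N  lex  "often"
[1,2] (N/(PP\S))/S  lex  "ate"
[2,3] S\PP  lex  "cat"
[3,4] S\(S\PP)  lex  "liked"
[2,4] S  <  k=3
[1,4] N/(PP\S)  >  k=2
[4,5] PP\S  lex  "some"
[5,6] PP/S  lex  "built"
[6,7] S  lex  "dog"
[5,7] PP  >  k=6
[7,8] (PP\PP)\PP  lex  "sent"
[5,8] PP\PP  <  k=7
[4,8] PP\S  <B  k=5
[1,8] N  >  k=4
[0,8] S  >  k=1

[0,8] S   >
  [0,1] "often" : S/N
  [1,8] N   >
    [1,4] N/(PP\S)   >
      [1,2] "ate" : (N/(PP\S))/S
      [2,4] S   <
        [2,3] "cat" : S\PP
        [3,4] "liked" : S\(S\PP)
    [4,8] PP\S   <B
      [4,5] "some" : PP\S
      [5,8] PP\PP   <
        [5,7] PP   >
          [5,6] "built" : PP/S
          [6,7] "dog" : S
        [7,8] "sent" : (PP\PP)\PP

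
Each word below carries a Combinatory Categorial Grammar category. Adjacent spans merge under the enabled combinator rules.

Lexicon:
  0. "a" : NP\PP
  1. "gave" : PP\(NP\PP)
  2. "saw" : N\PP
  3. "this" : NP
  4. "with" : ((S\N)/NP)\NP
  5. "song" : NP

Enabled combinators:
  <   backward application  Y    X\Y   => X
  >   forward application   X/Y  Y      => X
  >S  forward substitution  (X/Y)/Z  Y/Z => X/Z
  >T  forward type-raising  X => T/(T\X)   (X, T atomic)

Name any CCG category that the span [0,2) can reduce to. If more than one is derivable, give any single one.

[0,6] S   <
  [0,3] N   <
    [0,2] PP   <
      [0,1] "a" : NP\PP
      [1,2] "gave" : PP\(NP\PP)
    [2,3] "saw" : N\PP
  [3,6] S\N   >
    [3,5] (S\N)/NP   <
      [3,4] "this" : NP
      [4,5] "with" : ((S\N)/NP)\NP
    [5,6] "song" : NP

PP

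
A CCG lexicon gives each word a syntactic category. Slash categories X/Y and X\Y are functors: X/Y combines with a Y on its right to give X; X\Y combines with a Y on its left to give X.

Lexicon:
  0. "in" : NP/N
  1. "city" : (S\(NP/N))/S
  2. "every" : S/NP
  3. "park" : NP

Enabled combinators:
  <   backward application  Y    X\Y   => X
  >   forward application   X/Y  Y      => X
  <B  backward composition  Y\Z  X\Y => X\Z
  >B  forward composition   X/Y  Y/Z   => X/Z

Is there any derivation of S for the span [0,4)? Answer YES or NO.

[0,4] S   <
  [0,1] "in" : NP/N
  [1,4] S\(NP/N)   >
    [1,2] "city" : (S\(NP/N))/S
    [2,4] S   >
      [2,3] "every" : S/NP
      [3,4] "park" : NP

YES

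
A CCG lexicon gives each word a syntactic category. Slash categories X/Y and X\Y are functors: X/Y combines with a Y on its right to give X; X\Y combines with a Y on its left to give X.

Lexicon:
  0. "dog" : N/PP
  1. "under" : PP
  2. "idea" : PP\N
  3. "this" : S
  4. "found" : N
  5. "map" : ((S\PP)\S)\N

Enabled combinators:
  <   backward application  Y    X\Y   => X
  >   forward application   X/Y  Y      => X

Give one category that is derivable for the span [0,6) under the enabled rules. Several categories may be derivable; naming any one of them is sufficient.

S

[0,6] S   <
  [0,3] PP   <
    [0,2] N   >
      [0,1] "dog" : N/PP
      [1,2] "under" : PP
    [2,3] "idea" : PP\N
  [3,6] S\PP   <
    [3,4] "this" : S
    [4,6] (S\PP)\S   <
      [4,5] "found" : N
      [5,6] "map" : ((S\PP)\S)\N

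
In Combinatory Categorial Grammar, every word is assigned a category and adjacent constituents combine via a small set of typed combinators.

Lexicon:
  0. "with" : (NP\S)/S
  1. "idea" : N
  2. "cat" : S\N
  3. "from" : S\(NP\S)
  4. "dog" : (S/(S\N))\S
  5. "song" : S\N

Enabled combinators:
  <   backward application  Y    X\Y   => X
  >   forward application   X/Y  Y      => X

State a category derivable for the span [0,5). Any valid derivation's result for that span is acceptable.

S/(S\N)

[0,6] S   >
  [0,5] S/(S\N)   <
    [0,4] S   <
      [0,3] NP\S   >
        [0,1] "with" : (NP\S)/S
        [1,3] S   <
          [1,2] "idea" : N
          [2,3] "cat" : S\N
      [3,4] "from" : S\(NP\S)
    [4,5] "dog" : (S/(S\N))\S
  [5,6] "song" : S\N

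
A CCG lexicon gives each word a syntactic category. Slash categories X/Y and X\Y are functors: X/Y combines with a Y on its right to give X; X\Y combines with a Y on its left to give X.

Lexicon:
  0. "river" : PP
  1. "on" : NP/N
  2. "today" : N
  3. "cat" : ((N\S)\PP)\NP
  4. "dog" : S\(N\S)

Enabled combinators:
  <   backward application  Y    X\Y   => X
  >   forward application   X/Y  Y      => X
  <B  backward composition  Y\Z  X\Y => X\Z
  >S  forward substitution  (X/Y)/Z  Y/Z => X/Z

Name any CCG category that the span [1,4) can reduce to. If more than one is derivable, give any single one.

(N\S)\PP

[0,5] S   <
  [0,4] N\S   <
    [0,1] "river" : PP
    [1,4] (N\S)\PP   <
      [1,3] NP   >
        [1,2] "on" : NP/N
        [2,3] "today" : N
      [3,4] "cat" : ((N\S)\PP)\NP
  [4,5] "dog" : S\(N\S)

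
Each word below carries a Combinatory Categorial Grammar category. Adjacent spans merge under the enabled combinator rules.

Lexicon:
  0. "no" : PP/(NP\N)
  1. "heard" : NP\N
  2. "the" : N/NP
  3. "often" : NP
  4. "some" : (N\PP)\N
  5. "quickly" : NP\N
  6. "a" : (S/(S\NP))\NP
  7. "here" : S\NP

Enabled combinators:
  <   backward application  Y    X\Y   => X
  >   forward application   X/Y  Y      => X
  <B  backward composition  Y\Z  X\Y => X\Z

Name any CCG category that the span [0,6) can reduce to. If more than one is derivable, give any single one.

[0,8] S   >
  [0,7] S/(S\NP)   <
    [0,6] NP   <
      [0,5] N   <
        [0,2] PP   >
          [0,1] "no" : PP/(NP\N)
          [1,2] "heard" : NP\N
        [2,5] N\PP   <
          [2,4] N   >
            [2,3] "the" : N/NP
            [3,4] "often" : NP
          [4,5] "some" : (N\PP)\N
      [5,6] "quickly" : NP\N
    [6,7] "a" : (S/(S\NP))\NP
  [7,8] "here" : S\NP

NP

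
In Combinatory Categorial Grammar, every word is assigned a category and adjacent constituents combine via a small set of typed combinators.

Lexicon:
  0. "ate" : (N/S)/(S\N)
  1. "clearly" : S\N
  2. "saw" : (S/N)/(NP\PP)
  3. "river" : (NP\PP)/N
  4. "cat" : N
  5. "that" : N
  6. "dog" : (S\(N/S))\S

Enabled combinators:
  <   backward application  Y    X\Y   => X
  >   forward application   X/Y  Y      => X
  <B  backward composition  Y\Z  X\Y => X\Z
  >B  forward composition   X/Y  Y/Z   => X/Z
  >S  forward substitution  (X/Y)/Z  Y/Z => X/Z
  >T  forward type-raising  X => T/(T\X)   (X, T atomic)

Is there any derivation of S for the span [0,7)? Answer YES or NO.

YES

[0,7] S   <
  [0,2] N/S   >
    [0,1] "ate" : (N/S)/(S\N)
    [1,2] "clearly" : S\N
  [2,7] S\(N/S)   <
    [2,6] S   >
      [2,5] S/N   >
        [2,3] "saw" : (S/N)/(NP\PP)
        [3,5] NP\PP   >
          [3,4] "river" : (NP\PP)/N
          [4,5] "cat" : N
      [5,6] "that" : N
    [6,7] "dog" : (S\(N/S))\S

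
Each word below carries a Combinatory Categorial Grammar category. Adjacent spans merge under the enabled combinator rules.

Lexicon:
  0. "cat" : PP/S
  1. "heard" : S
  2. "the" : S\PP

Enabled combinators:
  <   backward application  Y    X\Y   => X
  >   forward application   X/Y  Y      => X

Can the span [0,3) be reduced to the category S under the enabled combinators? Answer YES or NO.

YES

[0,3] S   <
  [0,2] PP   >
    [0,1] "cat" : PP/S
    [1,2] "heard" : S
  [2,3] "the" : S\PP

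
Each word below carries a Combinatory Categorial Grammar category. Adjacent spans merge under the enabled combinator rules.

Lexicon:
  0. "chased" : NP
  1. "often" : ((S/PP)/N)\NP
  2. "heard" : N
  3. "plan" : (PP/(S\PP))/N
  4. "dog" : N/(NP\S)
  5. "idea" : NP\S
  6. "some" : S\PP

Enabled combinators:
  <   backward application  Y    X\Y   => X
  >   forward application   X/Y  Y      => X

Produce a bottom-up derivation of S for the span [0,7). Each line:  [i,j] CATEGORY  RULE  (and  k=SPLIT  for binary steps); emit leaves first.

[0,7] S   >
  [0,3] S/PP   >
    [0,2] (S/PP)/N   <
      [0,1] "chased" : NP
      [1,2] "often" : ((S/PP)/N)\NP
    [2,3] "heard" : N
  [3,7] PP   >
    [3,6] PP/(S\PP)   >
      [3,4] "plan" : (PP/(S\PP))/N
      [4,6] N   >
        [4,5] "dog" : N/(NP\S)
        [5,6] "idea" : NP\S
    [6,7] "some" : S\PP

[0,1] NP  lex  "chased"
[1,2] ((S/PP)/N)\NP  lex  "often"
[0,2] (S/PP)/N  <  k=1
[2,3] N  lex  "heard"
[0,3] S/PP  >  k=2
[3,4] (PP/(S\PP))/N  lex  "plan"
[4,5] N/(NP\S)  lex  "dog"
[5,6] NP\S  lex  "idea"
[4,6] N  >  k=5
[3,6] PP/(S\PP)  >  k=4
[6,7] S\PP  lex  "some"
[3,7] PP  >  k=6
[0,7] S  >  k=3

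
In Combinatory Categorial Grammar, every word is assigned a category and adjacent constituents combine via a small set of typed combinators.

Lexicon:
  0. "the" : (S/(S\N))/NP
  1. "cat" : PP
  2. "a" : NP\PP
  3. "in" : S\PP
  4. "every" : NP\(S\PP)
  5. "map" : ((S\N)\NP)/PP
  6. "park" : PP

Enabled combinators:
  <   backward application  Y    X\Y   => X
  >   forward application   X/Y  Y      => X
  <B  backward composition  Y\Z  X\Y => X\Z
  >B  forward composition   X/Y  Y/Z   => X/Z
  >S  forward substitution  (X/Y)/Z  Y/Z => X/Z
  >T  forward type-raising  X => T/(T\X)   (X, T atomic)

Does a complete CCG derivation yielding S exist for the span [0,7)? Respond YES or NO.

[0,7] S   >
  [0,3] S/(S\N)   >
    [0,1] "the" : (S/(S\N))/NP
    [1,3] NP   <
      [1,2] "cat" : PP
      [2,3] "a" : NP\PP
  [3,7] S\N   <
    [3,5] NP   <
      [3,4] "in" : S\PP
      [4,5] "every" : NP\(S\PP)
    [5,7] (S\N)\NP   >
      [5,6] "map" : ((S\N)\NP)/PP
      [6,7] "park" : PP

YES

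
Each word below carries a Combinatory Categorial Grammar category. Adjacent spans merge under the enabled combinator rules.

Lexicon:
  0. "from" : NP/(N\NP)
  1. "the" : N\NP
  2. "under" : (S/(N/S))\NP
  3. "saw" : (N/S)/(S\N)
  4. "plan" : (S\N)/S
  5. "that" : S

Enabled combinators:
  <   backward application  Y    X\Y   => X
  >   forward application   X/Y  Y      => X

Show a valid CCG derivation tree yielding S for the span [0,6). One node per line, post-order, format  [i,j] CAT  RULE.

[0,6] S   >
  [0,3] S/(N/S)   <
    [0,2] NP   >
      [0,1] "from" : NP/(N\NP)
      [1,2] "the" : N\NP
    [2,3] "under" : (S/(N/S))\NP
  [3,6] N/S   >
    [3,4] "saw" : (N/S)/(S\N)
    [4,6] S\N   >
      [4,5] "plan" : (S\N)/S
      [5,6] "that" : S

[0,1] NP/(N\NP)  lex  "from"
[1,2] N\NP  lex  "the"
[0,2] NP  >  k=1
[2,3] (S/(N/S))\NP  lex  "under"
[0,3] S/(N/S)  <  k=2
[3,4] (N/S)/(S\N)  lex  "saw"
[4,5] (S\N)/S  lex  "plan"
[5,6] S  lex  "that"
[4,6] S\N  >  k=5
[3,6] N/S  >  k=4
[0,6] S  >  k=3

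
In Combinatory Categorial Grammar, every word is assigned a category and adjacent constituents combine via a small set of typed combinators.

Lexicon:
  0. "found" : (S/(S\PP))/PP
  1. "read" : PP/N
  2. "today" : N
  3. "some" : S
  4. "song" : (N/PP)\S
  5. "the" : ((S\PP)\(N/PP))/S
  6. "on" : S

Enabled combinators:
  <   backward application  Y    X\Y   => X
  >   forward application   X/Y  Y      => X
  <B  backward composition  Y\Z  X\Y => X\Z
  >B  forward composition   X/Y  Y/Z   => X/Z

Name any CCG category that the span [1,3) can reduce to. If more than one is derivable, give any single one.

[0,7] S   >
  [0,3] S/(S\PP)   >
    [0,1] "found" : (S/(S\PP))/PP
    [1,3] PP   >
      [1,2] "read" : PP/N
      [2,3] "today" : N
  [3,7] S\PP   <
    [3,5] N/PP   <
      [3,4] "some" : S
      [4,5] "song" : (N/PP)\S
    [5,7] (S\PP)\(N/PP)   >
      [5,6] "the" : ((S\PP)\(N/PP))/S
      [6,7] "on" : S

PP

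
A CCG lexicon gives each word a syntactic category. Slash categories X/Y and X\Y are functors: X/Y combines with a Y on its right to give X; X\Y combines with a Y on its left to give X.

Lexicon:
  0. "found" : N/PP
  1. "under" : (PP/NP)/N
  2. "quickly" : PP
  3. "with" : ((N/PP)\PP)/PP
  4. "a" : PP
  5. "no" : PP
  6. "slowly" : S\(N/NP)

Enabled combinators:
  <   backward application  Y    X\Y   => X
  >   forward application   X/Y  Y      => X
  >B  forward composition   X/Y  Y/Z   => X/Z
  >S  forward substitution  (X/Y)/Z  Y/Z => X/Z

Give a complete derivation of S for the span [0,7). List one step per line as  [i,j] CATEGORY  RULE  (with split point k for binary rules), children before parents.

[0,7] S   <
  [0,6] N/NP   >B
    [0,1] "found" : N/PP
    [1,6] PP/NP   >
      [1,2] "under" : (PP/NP)/N
      [2,6] N   >
        [2,5] N/PP   <
          [2,3] "quickly" : PP
          [3,5] (N/PP)\PP   >
            [3,4] "with" : ((N/PP)\PP)/PP
            [4,5] "a" : PP
        [5,6] "no" : PP
  [6,7] "slowly" : S\(N/NP)

[0,1] N/PP  lex  "found"
[1,2] (PP/NP)/N  lex  "under"
[2,3] PP  lex  "quickly"
[3,4] ((N/PP)\PP)/PP  lex  "with"
[4,5] PP  lex  "a"
[3,5] (N/PP)\PP  >  k=4
[2,5] N/PP  <  k=3
[5,6] PP  lex  "no"
[2,6] N  >  k=5
[1,6] PP/NP  >  k=2
[0,6] N/NP  >B  k=1
[6,7] S\(N/NP)  lex  "slowly"
[0,7] S  <  k=6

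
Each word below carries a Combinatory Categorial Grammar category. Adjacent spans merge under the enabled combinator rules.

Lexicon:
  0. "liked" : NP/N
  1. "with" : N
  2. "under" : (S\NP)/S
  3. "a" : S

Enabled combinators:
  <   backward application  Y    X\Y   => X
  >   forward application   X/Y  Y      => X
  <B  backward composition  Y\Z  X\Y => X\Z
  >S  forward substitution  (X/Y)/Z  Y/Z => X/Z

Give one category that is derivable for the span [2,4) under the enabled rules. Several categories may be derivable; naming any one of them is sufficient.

S\NP

[0,4] S   <
  [0,2] NP   >
    [0,1] "liked" : NP/N
    [1,2] "with" : N
  [2,4] S\NP   >
    [2,3] "under" : (S\NP)/S
    [3,4] "a" : S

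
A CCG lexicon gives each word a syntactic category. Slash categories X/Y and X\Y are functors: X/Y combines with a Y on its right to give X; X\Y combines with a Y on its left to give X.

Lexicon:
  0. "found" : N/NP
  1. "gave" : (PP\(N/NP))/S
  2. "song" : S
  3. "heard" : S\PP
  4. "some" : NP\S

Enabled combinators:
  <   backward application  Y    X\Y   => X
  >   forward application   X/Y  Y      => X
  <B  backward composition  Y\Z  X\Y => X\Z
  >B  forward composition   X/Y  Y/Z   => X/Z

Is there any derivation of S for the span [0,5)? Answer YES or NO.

NO

N/NP (PP\(N/NP))/S S S\PP NP\S
CKY chart[0,5] = {NP}; S ∉ chart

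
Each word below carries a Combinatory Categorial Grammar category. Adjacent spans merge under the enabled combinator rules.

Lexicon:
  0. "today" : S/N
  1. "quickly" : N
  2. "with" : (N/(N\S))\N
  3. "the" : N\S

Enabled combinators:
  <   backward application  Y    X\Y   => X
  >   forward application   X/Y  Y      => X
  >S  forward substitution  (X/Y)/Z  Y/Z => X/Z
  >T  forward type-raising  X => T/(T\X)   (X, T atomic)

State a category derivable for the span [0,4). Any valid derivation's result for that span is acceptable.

[0,4] S   >
  [0,1] "today" : S/N
  [1,4] N   >
    [1,3] N/(N\S)   <
      [1,2] "quickly" : N
      [2,3] "with" : (N/(N\S))\N
    [3,4] "the" : N\S

S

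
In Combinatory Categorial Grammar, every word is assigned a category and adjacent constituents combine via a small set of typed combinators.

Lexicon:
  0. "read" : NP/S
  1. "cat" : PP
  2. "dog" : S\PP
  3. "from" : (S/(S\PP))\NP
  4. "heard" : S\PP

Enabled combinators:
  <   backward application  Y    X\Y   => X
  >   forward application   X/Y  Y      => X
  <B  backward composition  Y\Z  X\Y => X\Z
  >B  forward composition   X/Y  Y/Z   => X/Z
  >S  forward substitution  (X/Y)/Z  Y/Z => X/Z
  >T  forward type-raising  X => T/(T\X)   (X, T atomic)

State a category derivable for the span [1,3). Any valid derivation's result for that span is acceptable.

[0,5] S   >
  [0,4] S/(S\PP)   <
    [0,3] NP   >
      [0,1] "read" : NP/S
      [1,3] S   >
        [1,2] S/(S\PP)   >T
          [1,2] "cat" : PP
        [2,3] "dog" : S\PP
    [3,4] "from" : (S/(S\PP))\NP
  [4,5] "heard" : S\PP

S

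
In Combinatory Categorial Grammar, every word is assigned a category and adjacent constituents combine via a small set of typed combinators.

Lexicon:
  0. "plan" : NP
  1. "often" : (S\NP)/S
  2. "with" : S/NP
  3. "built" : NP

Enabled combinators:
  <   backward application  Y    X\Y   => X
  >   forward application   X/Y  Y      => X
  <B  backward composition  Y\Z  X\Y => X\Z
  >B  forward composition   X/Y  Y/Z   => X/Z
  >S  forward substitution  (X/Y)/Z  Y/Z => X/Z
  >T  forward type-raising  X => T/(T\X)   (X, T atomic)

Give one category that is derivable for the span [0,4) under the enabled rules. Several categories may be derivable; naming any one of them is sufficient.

S

[0,4] S   <
  [0,1] "plan" : NP
  [1,4] S\NP   >
    [1,2] "often" : (S\NP)/S
    [2,4] S   >
      [2,3] "with" : S/NP
      [3,4] "built" : NP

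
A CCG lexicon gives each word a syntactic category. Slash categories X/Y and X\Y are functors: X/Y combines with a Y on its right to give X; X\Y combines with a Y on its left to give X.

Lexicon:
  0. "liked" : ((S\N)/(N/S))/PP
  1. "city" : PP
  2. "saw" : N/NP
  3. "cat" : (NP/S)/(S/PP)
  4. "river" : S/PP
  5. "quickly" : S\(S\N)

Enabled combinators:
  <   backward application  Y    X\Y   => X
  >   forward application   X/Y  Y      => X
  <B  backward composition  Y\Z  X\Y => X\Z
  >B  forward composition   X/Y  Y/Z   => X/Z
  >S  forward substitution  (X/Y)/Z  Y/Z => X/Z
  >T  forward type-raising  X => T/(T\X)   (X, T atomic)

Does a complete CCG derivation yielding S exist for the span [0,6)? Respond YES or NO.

YES

[0,6] S   <
  [0,5] S\N   >
    [0,2] (S\N)/(N/S)   >
      [0,1] "liked" : ((S\N)/(N/S))/PP
      [1,2] "city" : PP
    [2,5] N/S   >B
      [2,3] "saw" : N/NP
      [3,5] NP/S   >
        [3,4] "cat" : (NP/S)/(S/PP)
        [4,5] "river" : S/PP
  [5,6] "quickly" : S\(S\N)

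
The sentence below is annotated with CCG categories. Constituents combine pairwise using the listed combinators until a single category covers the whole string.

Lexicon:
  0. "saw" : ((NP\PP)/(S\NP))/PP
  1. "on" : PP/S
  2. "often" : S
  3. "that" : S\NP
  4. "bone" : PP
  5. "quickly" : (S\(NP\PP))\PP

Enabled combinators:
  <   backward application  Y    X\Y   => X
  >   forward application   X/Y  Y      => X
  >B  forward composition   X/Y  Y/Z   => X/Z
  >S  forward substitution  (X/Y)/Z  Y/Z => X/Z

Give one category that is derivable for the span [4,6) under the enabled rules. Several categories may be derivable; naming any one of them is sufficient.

S\(NP\PP)

[0,6] S   <
  [0,4] NP\PP   >
    [0,3] (NP\PP)/(S\NP)   >
      [0,1] "saw" : ((NP\PP)/(S\NP))/PP
      [1,3] PP   >
        [1,2] "on" : PP/S
        [2,3] "often" : S
    [3,4] "that" : S\NP
  [4,6] S\(NP\PP)   <
    [4,5] "bone" : PP
    [5,6] "quickly" : (S\(NP\PP))\PP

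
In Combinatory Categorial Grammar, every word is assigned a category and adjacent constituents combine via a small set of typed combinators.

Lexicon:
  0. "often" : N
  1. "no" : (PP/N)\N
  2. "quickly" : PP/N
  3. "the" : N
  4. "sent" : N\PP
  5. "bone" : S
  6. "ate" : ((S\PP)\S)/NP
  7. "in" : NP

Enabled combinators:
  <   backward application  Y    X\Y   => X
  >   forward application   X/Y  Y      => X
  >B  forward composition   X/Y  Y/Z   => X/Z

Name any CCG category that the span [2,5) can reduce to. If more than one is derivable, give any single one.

[0,8] S   <
  [0,5] PP   >
    [0,2] PP/N   <
      [0,1] "often" : N
      [1,2] "no" : (PP/N)\N
    [2,5] N   <
      [2,4] PP   >
        [2,3] "quickly" : PP/N
        [3,4] "the" : N
      [4,5] "sent" : N\PP
  [5,8] S\PP   <
    [5,6] "bone" : S
    [6,8] (S\PP)\S   >
      [6,7] "ate" : ((S\PP)\S)/NP
      [7,8] "in" : NP

N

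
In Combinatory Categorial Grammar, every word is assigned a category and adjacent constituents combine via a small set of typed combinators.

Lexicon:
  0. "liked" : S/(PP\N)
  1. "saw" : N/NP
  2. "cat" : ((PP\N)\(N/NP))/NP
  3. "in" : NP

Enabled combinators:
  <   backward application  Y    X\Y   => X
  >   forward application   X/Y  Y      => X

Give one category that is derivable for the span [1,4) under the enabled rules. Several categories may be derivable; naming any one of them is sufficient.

PP\N

[0,4] S   >
  [0,1] "liked" : S/(PP\N)
  [1,4] PP\N   <
    [1,2] "saw" : N/NP
    [2,4] (PP\N)\(N/NP)   >
      [2,3] "cat" : ((PP\N)\(N/NP))/NP
      [3,4] "in" : NP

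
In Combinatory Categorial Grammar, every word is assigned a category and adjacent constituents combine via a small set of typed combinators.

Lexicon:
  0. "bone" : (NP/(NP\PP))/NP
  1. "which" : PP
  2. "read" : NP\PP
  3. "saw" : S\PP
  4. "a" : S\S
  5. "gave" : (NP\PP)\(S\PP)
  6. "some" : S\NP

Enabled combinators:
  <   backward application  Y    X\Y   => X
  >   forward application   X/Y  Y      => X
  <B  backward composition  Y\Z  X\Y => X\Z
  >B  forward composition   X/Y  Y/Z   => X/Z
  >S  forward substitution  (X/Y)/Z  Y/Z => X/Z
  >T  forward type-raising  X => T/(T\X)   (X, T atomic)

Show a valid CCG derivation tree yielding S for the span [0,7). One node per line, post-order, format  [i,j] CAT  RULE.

[0,7] S   <
  [0,6] NP   >
    [0,3] NP/(NP\PP)   >
      [0,1] "bone" : (NP/(NP\PP))/NP
      [1,3] NP   <
        [1,2] "which" : PP
        [2,3] "read" : NP\PP
    [3,6] NP\PP   <
      [3,5] S\PP   <B
        [3,4] "saw" : S\PP
        [4,5] "a" : S\S
      [5,6] "gave" : (NP\PP)\(S\PP)
  [6,7] "some" : S\NP

[0,1] (NP/(NP\PP))/NP  lex  "bone"
[1,2] PP  lex  "which"
[2,3] NP\PP  lex  "read"
[1,3] NP  <  k=2
[0,3] NP/(NP\PP)  >  k=1
[3,4] S\PP  lex  "saw"
[4,5] S\S  lex  "a"
[3,5] S\PP  <B  k=4
[5,6] (NP\PP)\(S\PP)  lex  "gave"
[3,6] NP\PP  <  k=5
[0,6] NP  >  k=3
[6,7] S\NP  lex  "some"
[0,7] S  <  k=6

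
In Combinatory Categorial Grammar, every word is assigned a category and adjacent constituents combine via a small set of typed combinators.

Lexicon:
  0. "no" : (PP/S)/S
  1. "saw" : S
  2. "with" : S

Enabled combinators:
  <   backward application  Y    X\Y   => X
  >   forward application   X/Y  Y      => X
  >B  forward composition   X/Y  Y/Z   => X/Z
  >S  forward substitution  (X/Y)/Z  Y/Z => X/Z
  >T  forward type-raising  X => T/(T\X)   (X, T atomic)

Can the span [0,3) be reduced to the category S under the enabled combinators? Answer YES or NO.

(PP/S)/S S S
CKY chart[0,3] = {N/(N\PP), NP/(NP\PP), PP, PP/(PP\PP), PP/(S\S), S/(S\PP)}; S ∉ chart

NO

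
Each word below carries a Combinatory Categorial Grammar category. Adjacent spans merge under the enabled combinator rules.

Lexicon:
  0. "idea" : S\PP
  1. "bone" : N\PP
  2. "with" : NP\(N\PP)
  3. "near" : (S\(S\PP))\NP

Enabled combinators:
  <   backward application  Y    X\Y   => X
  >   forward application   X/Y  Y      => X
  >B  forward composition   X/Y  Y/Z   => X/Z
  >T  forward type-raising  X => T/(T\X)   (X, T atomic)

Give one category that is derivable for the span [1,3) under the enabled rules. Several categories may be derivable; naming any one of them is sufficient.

NP

[0,4] S   <
  [0,1] "idea" : S\PP
  [1,4] S\(S\PP)   <
    [1,3] NP   <
      [1,2] "bone" : N\PP
      [2,3] "with" : NP\(N\PP)
    [3,4] "near" : (S\(S\PP))\NP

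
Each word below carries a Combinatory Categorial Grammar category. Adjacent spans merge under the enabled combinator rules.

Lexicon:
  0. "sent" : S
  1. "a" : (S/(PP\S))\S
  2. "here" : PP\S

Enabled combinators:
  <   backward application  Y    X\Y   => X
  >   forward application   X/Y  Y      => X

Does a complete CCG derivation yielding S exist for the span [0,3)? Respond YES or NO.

YES

[0,3] S   >
  [0,2] S/(PP\S)   <
    [0,1] "sent" : S
    [1,2] "a" : (S/(PP\S))\S
  [2,3] "here" : PP\S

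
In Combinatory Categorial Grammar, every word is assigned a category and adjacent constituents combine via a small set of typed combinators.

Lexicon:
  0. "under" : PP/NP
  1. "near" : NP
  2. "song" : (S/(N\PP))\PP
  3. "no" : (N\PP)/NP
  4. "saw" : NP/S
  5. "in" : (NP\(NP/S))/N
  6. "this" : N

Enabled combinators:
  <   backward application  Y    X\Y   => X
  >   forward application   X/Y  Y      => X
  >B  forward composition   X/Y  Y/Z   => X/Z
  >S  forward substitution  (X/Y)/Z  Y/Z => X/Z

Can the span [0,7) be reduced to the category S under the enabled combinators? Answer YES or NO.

[0,7] S   >
  [0,3] S/(N\PP)   <
    [0,2] PP   >
      [0,1] "under" : PP/NP
      [1,2] "near" : NP
    [2,3] "song" : (S/(N\PP))\PP
  [3,7] N\PP   >
    [3,4] "no" : (N\PP)/NP
    [4,7] NP   <
      [4,5] "saw" : NP/S
      [5,7] NP\(NP/S)   >
        [5,6] "in" : (NP\(NP/S))/N
        [6,7] "this" : N

YES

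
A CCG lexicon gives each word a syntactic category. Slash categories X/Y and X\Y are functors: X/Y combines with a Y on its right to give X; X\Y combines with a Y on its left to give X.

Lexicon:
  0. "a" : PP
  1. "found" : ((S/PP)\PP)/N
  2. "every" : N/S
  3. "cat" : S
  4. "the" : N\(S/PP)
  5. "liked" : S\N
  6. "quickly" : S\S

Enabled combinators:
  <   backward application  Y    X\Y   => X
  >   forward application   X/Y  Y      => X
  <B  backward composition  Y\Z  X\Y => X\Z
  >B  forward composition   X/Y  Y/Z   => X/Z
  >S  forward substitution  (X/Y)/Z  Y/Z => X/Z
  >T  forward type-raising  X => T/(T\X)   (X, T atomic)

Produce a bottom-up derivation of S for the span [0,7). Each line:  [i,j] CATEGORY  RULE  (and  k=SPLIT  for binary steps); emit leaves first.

[0,1] PP  lex  "a"
[1,2] ((S/PP)\PP)/N  lex  "found"
[2,3] N/S  lex  "every"
[3,4] S  lex  "cat"
[2,4] N  >  k=3
[1,4] (S/PP)\PP  >  k=2
[4,5] N\(S/PP)  lex  "the"
[1,5] N\PP  <B  k=4
[5,6] S\N  lex  "liked"
[6,7] S\S  lex  "quickly"
[5,7] S\N  <B  k=6
[1,7] S\PP  <B  k=5
[0,7] S  <  k=1

[0,7] S   <
  [0,1] "a" : PP
  [1,7] S\PP   <B
    [1,5] N\PP   <B
      [1,4] (S/PP)\PP   >
        [1,2] "found" : ((S/PP)\PP)/N
        [2,4] N   >
          [2,3] "every" : N/S
          [3,4] "cat" : S
      [4,5] "the" : N\(S/PP)
    [5,7] S\N   <B
      [5,6] "liked" : S\N
      [6,7] "quickly" : S\S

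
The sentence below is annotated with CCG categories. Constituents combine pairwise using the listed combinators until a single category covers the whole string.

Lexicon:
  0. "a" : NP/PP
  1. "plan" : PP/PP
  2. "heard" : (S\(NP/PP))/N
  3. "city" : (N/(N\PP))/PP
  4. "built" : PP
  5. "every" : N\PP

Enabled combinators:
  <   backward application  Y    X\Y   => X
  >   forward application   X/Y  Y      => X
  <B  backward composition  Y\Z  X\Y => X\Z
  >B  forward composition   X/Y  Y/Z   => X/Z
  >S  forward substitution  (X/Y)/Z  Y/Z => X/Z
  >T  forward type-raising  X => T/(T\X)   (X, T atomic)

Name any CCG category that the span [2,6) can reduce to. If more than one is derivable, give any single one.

S\(NP/PP)

[0,6] S   <
  [0,2] NP/PP   >B
    [0,1] "a" : NP/PP
    [1,2] "plan" : PP/PP
  [2,6] S\(NP/PP)   >
    [2,3] "heard" : (S\(NP/PP))/N
    [3,6] N   >
      [3,5] N/(N\PP)   >
        [3,4] "city" : (N/(N\PP))/PP
        [4,5] "built" : PP
      [5,6] "every" : N\PP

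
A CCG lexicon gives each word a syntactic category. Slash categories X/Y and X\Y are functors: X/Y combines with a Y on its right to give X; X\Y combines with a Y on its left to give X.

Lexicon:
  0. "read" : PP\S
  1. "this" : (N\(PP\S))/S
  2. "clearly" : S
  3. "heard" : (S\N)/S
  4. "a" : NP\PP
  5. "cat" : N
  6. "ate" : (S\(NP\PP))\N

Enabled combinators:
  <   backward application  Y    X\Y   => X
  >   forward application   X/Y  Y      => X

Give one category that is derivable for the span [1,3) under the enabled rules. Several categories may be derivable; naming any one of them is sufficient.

[0,7] S   <
  [0,3] N   <
    [0,1] "read" : PP\S
    [1,3] N\(PP\S)   >
      [1,2] "this" : (N\(PP\S))/S
      [2,3] "clearly" : S
  [3,7] S\N   >
    [3,4] "heard" : (S\N)/S
    [4,7] S   <
      [4,5] "a" : NP\PP
      [5,7] S\(NP\PP)   <
        [5,6] "cat" : N
        [6,7] "ate" : (S\(NP\PP))\N

N\(PP\S)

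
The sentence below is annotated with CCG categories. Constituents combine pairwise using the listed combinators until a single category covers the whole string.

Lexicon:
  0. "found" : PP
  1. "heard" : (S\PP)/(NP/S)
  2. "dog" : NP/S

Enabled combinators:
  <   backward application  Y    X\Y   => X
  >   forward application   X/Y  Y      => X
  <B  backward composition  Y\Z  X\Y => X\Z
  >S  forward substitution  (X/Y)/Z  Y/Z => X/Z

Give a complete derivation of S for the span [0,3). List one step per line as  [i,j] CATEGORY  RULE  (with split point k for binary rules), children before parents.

[0,1] PP  lex  "found"
[1,2] (S\PP)/(NP/S)  lex  "heard"
[2,3] NP/S  lex  "dog"
[1,3] S\PP  >  k=2
[0,3] S  <  k=1

[0,3] S   <
  [0,1] "found" : PP
  [1,3] S\PP   >
    [1,2] "heard" : (S\PP)/(NP/S)
    [2,3] "dog" : NP/S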